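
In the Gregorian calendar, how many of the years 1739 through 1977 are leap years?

58

Multiples of 4 in [1739,1977]: 60.
Of those, multiples of 100: 2 (not leap unless ÷400).
Multiples of 400: 0.
Leap years = 60 − 2 + 0 = 58.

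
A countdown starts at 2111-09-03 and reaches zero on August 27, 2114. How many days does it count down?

1089

Sep 3, 2111 → Sep 3, 2112: 366 days (Feb 29, 2112 is in that span).
Sep 3, 2112 → Sep 3, 2113: 365 days.
Sep 3, 2113 → Oct 3, 2113: 30 days (September has 30).
Oct 3, 2113 → Nov 3, 2113: 31 days (October has 31).
Nov 3, 2113 → Dec 3, 2113: 30 days (November has 30).
Dec 3, 2113 → Jan 3, 2114: 31 days (December has 31).
Jan 3, 2114 → Feb 3, 2114: 31 days (January has 31).
Feb 3, 2114 → Mar 3, 2114: 28 days (February has 28).
Mar 3, 2114 → Apr 3, 2114: 31 days (March has 31).
Apr 3, 2114 → May 3, 2114: 30 days (April has 30).
May 3, 2114 → Jun 3, 2114: 31 days (May has 31).
Jun 3, 2114 → Jul 3, 2114: 30 days (June has 30).
Jul 3, 2114 → Aug 3, 2114: 31 days (July has 31).
Aug 3, 2114 → Aug 27, 2114: 24 days.
Total: 1089 days.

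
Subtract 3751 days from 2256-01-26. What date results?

October 19, 2245

−365 (one year) → Jan 26, 2255 (3386 left).
−365 (one year) → Jan 26, 2254 (3021 left).
−365 (one year) → Jan 26, 2253 (2656 left).
−366 (one year; includes Feb 29, 2252) → Jan 26, 2252 (2290 left).
−365 (one year) → Jan 26, 2251 (1925 left).
−365 (one year) → Jan 26, 2250 (1560 left).
−365 (one year) → Jan 26, 2249 (1195 left).
−366 (one year; includes Feb 29, 2248) → Jan 26, 2248 (829 left).
−365 (one year) → Jan 26, 2247 (464 left).
−365 (one year) → Jan 26, 2246 (99 left).
−26 → Dec 31, 2245 (end of Dec, 31 days; 73 left).
−31 → Nov 30, 2245 (end of Nov, 30 days; 42 left).
−30 → Oct 31, 2245 (end of Oct, 31 days; 12 left).
−12 → Oct 19, 2245.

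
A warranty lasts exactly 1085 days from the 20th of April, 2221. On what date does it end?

April 9, 2224

+365 (one year) → Apr 20, 2222 (720 left).
+365 (one year) → Apr 20, 2223 (355 left).
Apr has 30 days: +11 → May 1, 2223 (344 left).
May has 31 days: +31 → Jun 1, 2223 (313 left).
Jun has 30 days: +30 → Jul 1, 2223 (283 left).
Jul has 31 days: +31 → Aug 1, 2223 (252 left).
Aug has 31 days: +31 → Sep 1, 2223 (221 left).
Sep has 30 days: +30 → Oct 1, 2223 (191 left).
Oct has 31 days: +31 → Nov 1, 2223 (160 left).
Nov has 30 days: +30 → Dec 1, 2223 (130 left).
Dec has 31 days: +31 → Jan 1, 2224 (99 left).
Jan has 31 days: +31 → Feb 1, 2224 (68 left).
Feb has 29 days: +29 → Mar 1, 2224 (39 left).
Mar has 31 days: +31 → Apr 1, 2224 (8 left).
+8 → Apr 9, 2224.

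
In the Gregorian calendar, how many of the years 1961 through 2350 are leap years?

94

Multiples of 4 in [1961,2350]: 97.
Of those, multiples of 100: 4 (not leap unless ÷400).
Multiples of 400: 1.
Leap years = 97 − 4 + 1 = 94.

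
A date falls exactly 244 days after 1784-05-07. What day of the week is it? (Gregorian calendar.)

First find the weekday of May 7, 1784. Doomsday rule: the anchor day for the 1700s is Sunday. For year 84: 84÷12 = 7 r 0, and 0÷4 = 0, so 7+0+0 = 7.
Sunday + 7 ≡ Sunday — that's 1784's doomsday.
In May the doomsday date is May 9.
May 7 is 2 days before May 9; 2 mod 7 = 2, so Sunday − 2 = Friday.
244 mod 7 = 6, so 244 days after a Friday is Friday + 6 = Thursday.

Thursday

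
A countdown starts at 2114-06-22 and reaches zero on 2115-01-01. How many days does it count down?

193

Jun 22, 2114 → Jul 22, 2114: 30 days (June has 30).
Jul 22, 2114 → Aug 22, 2114: 31 days (July has 31).
Aug 22, 2114 → Sep 22, 2114: 31 days (August has 31).
Sep 22, 2114 → Oct 22, 2114: 30 days (September has 30).
Oct 22, 2114 → Nov 22, 2114: 31 days (October has 31).
Nov 22, 2114 → Dec 22, 2114: 30 days (November has 30).
Dec 22, 2114 → Jan 1, 2115: 10 days.
Total: 193 days.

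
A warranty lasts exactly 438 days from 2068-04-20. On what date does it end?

+365 (one year) → Apr 20, 2069 (73 left).
Apr has 30 days: +11 → May 1, 2069 (62 left).
May has 31 days: +31 → Jun 1, 2069 (31 left).
Jun has 30 days: +30 → Jul 1, 2069 (1 left).
+1 → Jul 2, 2069.

July 2, 2069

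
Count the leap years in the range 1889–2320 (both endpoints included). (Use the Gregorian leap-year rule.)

104

Multiples of 4 in [1889,2320]: 108.
Of those, multiples of 100: 5 (not leap unless ÷400).
Multiples of 400: 1.
Leap years = 108 − 5 + 1 = 104.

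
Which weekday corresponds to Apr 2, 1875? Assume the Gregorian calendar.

Doomsday rule: the anchor day for the 1800s is Friday. For year 75: 75÷12 = 6 r 3, and 3÷4 = 0, so 6+3+0 = 9.
Friday + 9 ≡ Sunday — that's 1875's doomsday.
In April the doomsday date is Apr 4.
Apr 2 is 2 days before Apr 4; 2 mod 7 = 2, so Sunday − 2 = Friday.

Friday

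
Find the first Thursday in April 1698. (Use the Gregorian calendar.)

April 1, 1698 is a Tuesday.
The first Thursday is therefore April 3 (2 days later).

April 3, 1698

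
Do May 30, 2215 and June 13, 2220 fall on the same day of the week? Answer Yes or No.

From May 30, 2215 to Jun 13, 2220 is 1841 days.
1841 mod 7 = 0, so they are the same weekday.
(May 30, 2215 is a Tuesday; Jun 13, 2220 is a Tuesday.)

Yes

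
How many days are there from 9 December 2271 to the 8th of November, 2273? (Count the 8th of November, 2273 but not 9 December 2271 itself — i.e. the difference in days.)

700

Dec 9, 2271 → Dec 9, 2272: 366 days (Feb 29, 2272 is in that span).
Dec 9, 2272 → Jan 9, 2273: 31 days (December has 31).
Jan 9, 2273 → Feb 9, 2273: 31 days (January has 31).
Feb 9, 2273 → Mar 9, 2273: 28 days (February has 28).
Mar 9, 2273 → Apr 9, 2273: 31 days (March has 31).
Apr 9, 2273 → May 9, 2273: 30 days (April has 30).
May 9, 2273 → Jun 9, 2273: 31 days (May has 31).
Jun 9, 2273 → Jul 9, 2273: 30 days (June has 30).
Jul 9, 2273 → Aug 9, 2273: 31 days (July has 31).
Aug 9, 2273 → Sep 9, 2273: 31 days (August has 31).
Sep 9, 2273 → Oct 9, 2273: 30 days (September has 30).
Oct 9, 2273 → Nov 8, 2273: 30 days.
Total: 700 days.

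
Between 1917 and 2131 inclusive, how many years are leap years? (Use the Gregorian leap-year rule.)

52

Multiples of 4 in [1917,2131]: 53.
Of those, multiples of 100: 2 (not leap unless ÷400).
Multiples of 400: 1.
Leap years = 53 − 2 + 1 = 52.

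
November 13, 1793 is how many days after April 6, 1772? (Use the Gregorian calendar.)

Apr 6, 1772 → Apr 6, 1773: 365 days.
Apr 6, 1773 → Apr 6, 1774: 365 days.
Apr 6, 1774 → Apr 6, 1775: 365 days.
Apr 6, 1775 → Apr 6, 1776: 366 days (Feb 29, 1776 is in that span).
Apr 6, 1776 → Apr 6, 1777: 365 days.
Apr 6, 1777 → Apr 6, 1778: 365 days.
Apr 6, 1778 → Apr 6, 1779: 365 days.
Apr 6, 1779 → Apr 6, 1780: 366 days (Feb 29, 1780 is in that span).
Apr 6, 1780 → Apr 6, 1781: 365 days.
Apr 6, 1781 → Apr 6, 1782: 365 days.
Apr 6, 1782 → Apr 6, 1783: 365 days.
Apr 6, 1783 → Apr 6, 1784: 366 days (Feb 29, 1784 is in that span).
Apr 6, 1784 → Apr 6, 1785: 365 days.
Apr 6, 1785 → Apr 6, 1786: 365 days.
Apr 6, 1786 → Apr 6, 1787: 365 days.
Apr 6, 1787 → Apr 6, 1788: 366 days (Feb 29, 1788 is in that span).
Apr 6, 1788 → Apr 6, 1789: 365 days.
Apr 6, 1789 → Apr 6, 1790: 365 days.
Apr 6, 1790 → Apr 6, 1791: 365 days.
Apr 6, 1791 → Apr 6, 1792: 366 days (Feb 29, 1792 is in that span).
Apr 6, 1792 → Apr 6, 1793: 365 days.
Apr 6, 1793 → May 6, 1793: 30 days (April has 30).
May 6, 1793 → Jun 6, 1793: 31 days (May has 31).
Jun 6, 1793 → Jul 6, 1793: 30 days (June has 30).
Jul 6, 1793 → Aug 6, 1793: 31 days (July has 31).
Aug 6, 1793 → Sep 6, 1793: 31 days (August has 31).
Sep 6, 1793 → Oct 6, 1793: 30 days (September has 30).
Oct 6, 1793 → Nov 6, 1793: 31 days (October has 31).
Nov 6, 1793 → Nov 13, 1793: 7 days.
Total: 7891 days.

7891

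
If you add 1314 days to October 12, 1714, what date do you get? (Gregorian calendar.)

+365 (one year) → Oct 12, 1715 (949 left).
+366 (one year; includes Feb 29, 1716) → Oct 12, 1716 (583 left).
+365 (one year) → Oct 12, 1717 (218 left).
Oct has 31 days: +20 → Nov 1, 1717 (198 left).
Nov has 30 days: +30 → Dec 1, 1717 (168 left).
Dec has 31 days: +31 → Jan 1, 1718 (137 left).
Jan has 31 days: +31 → Feb 1, 1718 (106 left).
Feb has 28 days: +28 → Mar 1, 1718 (78 left).
Mar has 31 days: +31 → Apr 1, 1718 (47 left).
Apr has 30 days: +30 → May 1, 1718 (17 left).
+17 → May 18, 1718.

May 18, 1718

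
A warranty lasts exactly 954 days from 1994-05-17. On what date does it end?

+365 (one year) → May 17, 1995 (589 left).
+366 (one year; includes Feb 29, 1996) → May 17, 1996 (223 left).
May has 31 days: +15 → Jun 1, 1996 (208 left).
Jun has 30 days: +30 → Jul 1, 1996 (178 left).
Jul has 31 days: +31 → Aug 1, 1996 (147 left).
Aug has 31 days: +31 → Sep 1, 1996 (116 left).
Sep has 30 days: +30 → Oct 1, 1996 (86 left).
Oct has 31 days: +31 → Nov 1, 1996 (55 left).
Nov has 30 days: +30 → Dec 1, 1996 (25 left).
+25 → Dec 26, 1996.

December 26, 1996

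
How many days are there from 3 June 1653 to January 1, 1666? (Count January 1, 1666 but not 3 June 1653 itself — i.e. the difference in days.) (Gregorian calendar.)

Jun 3, 1653 → Jun 3, 1654: 365 days.
Jun 3, 1654 → Jun 3, 1655: 365 days.
Jun 3, 1655 → Jun 3, 1656: 366 days (Feb 29, 1656 is in that span).
Jun 3, 1656 → Jun 3, 1657: 365 days.
Jun 3, 1657 → Jun 3, 1658: 365 days.
Jun 3, 1658 → Jun 3, 1659: 365 days.
Jun 3, 1659 → Jun 3, 1660: 366 days (Feb 29, 1660 is in that span).
Jun 3, 1660 → Jun 3, 1661: 365 days.
Jun 3, 1661 → Jun 3, 1662: 365 days.
Jun 3, 1662 → Jun 3, 1663: 365 days.
Jun 3, 1663 → Jun 3, 1664: 366 days (Feb 29, 1664 is in that span).
Jun 3, 1664 → Jun 3, 1665: 365 days.
Jun 3, 1665 → Jul 3, 1665: 30 days (June has 30).
Jul 3, 1665 → Aug 3, 1665: 31 days (July has 31).
Aug 3, 1665 → Sep 3, 1665: 31 days (August has 31).
Sep 3, 1665 → Oct 3, 1665: 30 days (September has 30).
Oct 3, 1665 → Nov 3, 1665: 31 days (October has 31).
Nov 3, 1665 → Dec 3, 1665: 30 days (November has 30).
Dec 3, 1665 → Jan 1, 1666: 29 days.
Total: 4595 days.

4595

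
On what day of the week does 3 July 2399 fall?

Doomsday rule: the anchor day for the 2300s is Wednesday. For year 99: 99÷12 = 8 r 3, and 3÷4 = 0, so 8+3+0 = 11.
Wednesday + 11 ≡ Sunday — that's 2399's doomsday.
In July the doomsday date is Jul 11.
Jul 3 is 8 days before Jul 11; 8 mod 7 = 1, so Sunday − 1 = Saturday.

Saturday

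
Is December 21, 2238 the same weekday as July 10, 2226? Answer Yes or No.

From Jul 10, 2226 to Dec 21, 2238 is 4547 days.
4547 mod 7 = 4, so they are different weekdays.
(Jul 10, 2226 is a Monday; Dec 21, 2238 is a Friday.)

No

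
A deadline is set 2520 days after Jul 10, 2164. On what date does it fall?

+365 (one year) → Jul 10, 2165 (2155 left).
+365 (one year) → Jul 10, 2166 (1790 left).
+365 (one year) → Jul 10, 2167 (1425 left).
+366 (one year; includes Feb 29, 2168) → Jul 10, 2168 (1059 left).
+365 (one year) → Jul 10, 2169 (694 left).
+365 (one year) → Jul 10, 2170 (329 left).
Jul has 31 days: +22 → Aug 1, 2170 (307 left).
Aug has 31 days: +31 → Sep 1, 2170 (276 left).
Sep has 30 days: +30 → Oct 1, 2170 (246 left).
Oct has 31 days: +31 → Nov 1, 2170 (215 left).
Nov has 30 days: +30 → Dec 1, 2170 (185 left).
Dec has 31 days: +31 → Jan 1, 2171 (154 left).
Jan has 31 days: +31 → Feb 1, 2171 (123 left).
Feb has 28 days: +28 → Mar 1, 2171 (95 left).
Mar has 31 days: +31 → Apr 1, 2171 (64 left).
Apr has 30 days: +30 → May 1, 2171 (34 left).
May has 31 days: +31 → Jun 1, 2171 (3 left).
+3 → Jun 4, 2171.

June 4, 2171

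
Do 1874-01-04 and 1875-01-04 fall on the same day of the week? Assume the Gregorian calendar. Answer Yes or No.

From Jan 4, 1874 to Jan 4, 1875 is 365 days.
365 mod 7 = 1, so they are different weekdays.
(Jan 4, 1874 is a Sunday; Jan 4, 1875 is a Monday.)

No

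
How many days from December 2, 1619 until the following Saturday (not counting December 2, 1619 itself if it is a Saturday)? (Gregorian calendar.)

5

Dec 2, 1619 is a Monday.
From Monday to the next Saturday is 5 days.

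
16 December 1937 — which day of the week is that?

Doomsday rule: the anchor day for the 1900s is Wednesday. For year 37: 37÷12 = 3 r 1, and 1÷4 = 0, so 3+1+0 = 4.
Wednesday + 4 ≡ Sunday — that's 1937's doomsday.
In December the doomsday date is Dec 12.
Dec 16 is 4 days after Dec 12; 4 mod 7 = 4, so Sunday + 4 = Thursday.

Thursday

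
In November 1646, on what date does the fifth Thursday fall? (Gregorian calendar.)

November 29, 1646

November 1, 1646 is a Thursday.
The first Thursday is therefore November 1 (same day).
The fifth Thursday is 1 + 4×7 = November 29.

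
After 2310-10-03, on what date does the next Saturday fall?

October 8, 2310

Oct 3, 2310 is a Monday.
From Monday to the next Saturday is 5 days.
Oct 3, 2310 + 5 = Oct 8, 2310.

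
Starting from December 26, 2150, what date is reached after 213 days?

Dec has 31 days: +6 → Jan 1, 2151 (207 left).
Jan has 31 days: +31 → Feb 1, 2151 (176 left).
Feb has 28 days: +28 → Mar 1, 2151 (148 left).
Mar has 31 days: +31 → Apr 1, 2151 (117 left).
Apr has 30 days: +30 → May 1, 2151 (87 left).
May has 31 days: +31 → Jun 1, 2151 (56 left).
Jun has 30 days: +30 → Jul 1, 2151 (26 left).
+26 → Jul 27, 2151.

July 27, 2151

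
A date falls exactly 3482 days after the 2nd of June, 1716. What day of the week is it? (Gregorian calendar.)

Jun 2, 1716 is a Tuesday.
3482 mod 7 = 3, so 3482 days after a Tuesday is Tuesday + 3 = Friday.

Friday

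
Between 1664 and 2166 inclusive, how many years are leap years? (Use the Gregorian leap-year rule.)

122

Multiples of 4 in [1664,2166]: 126.
Of those, multiples of 100: 5 (not leap unless ÷400).
Multiples of 400: 1.
Leap years = 126 − 5 + 1 = 122.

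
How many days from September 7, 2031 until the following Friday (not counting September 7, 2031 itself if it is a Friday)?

5

Sep 7, 2031 is a Sunday.
From Sunday to the next Friday is 5 days.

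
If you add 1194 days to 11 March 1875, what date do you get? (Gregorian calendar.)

+366 (one year; includes Feb 29, 1876) → Mar 11, 1876 (828 left).
+365 (one year) → Mar 11, 1877 (463 left).
+365 (one year) → Mar 11, 1878 (98 left).
Mar has 31 days: +21 → Apr 1, 1878 (77 left).
Apr has 30 days: +30 → May 1, 1878 (47 left).
May has 31 days: +31 → Jun 1, 1878 (16 left).
+16 → Jun 17, 1878.

June 17, 1878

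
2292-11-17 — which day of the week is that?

Thursday

Doomsday rule: the anchor day for the 2200s is Friday. For year 92: 92÷12 = 7 r 8, and 8÷4 = 2, so 7+8+2 = 17.
Friday + 17 ≡ Monday — that's 2292's doomsday.
In November the doomsday date is Nov 7.
Nov 17 is 10 days after Nov 7; 10 mod 7 = 3, so Monday + 3 = Thursday.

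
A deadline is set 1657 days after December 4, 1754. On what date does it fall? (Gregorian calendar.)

+365 (one year) → Dec 4, 1755 (1292 left).
+366 (one year; includes Feb 29, 1756) → Dec 4, 1756 (926 left).
+365 (one year) → Dec 4, 1757 (561 left).
+365 (one year) → Dec 4, 1758 (196 left).
Dec has 31 days: +28 → Jan 1, 1759 (168 left).
Jan has 31 days: +31 → Feb 1, 1759 (137 left).
Feb has 28 days: +28 → Mar 1, 1759 (109 left).
Mar has 31 days: +31 → Apr 1, 1759 (78 left).
Apr has 30 days: +30 → May 1, 1759 (48 left).
May has 31 days: +31 → Jun 1, 1759 (17 left).
+17 → Jun 18, 1759.

June 18, 1759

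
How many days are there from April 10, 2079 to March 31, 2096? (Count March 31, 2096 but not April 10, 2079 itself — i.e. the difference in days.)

Apr 10, 2079 → Apr 10, 2080: 366 days (Feb 29, 2080 is in that span).
Apr 10, 2080 → Apr 10, 2081: 365 days.
Apr 10, 2081 → Apr 10, 2082: 365 days.
Apr 10, 2082 → Apr 10, 2083: 365 days.
Apr 10, 2083 → Apr 10, 2084: 366 days (Feb 29, 2084 is in that span).
Apr 10, 2084 → Apr 10, 2085: 365 days.
Apr 10, 2085 → Apr 10, 2086: 365 days.
Apr 10, 2086 → Apr 10, 2087: 365 days.
Apr 10, 2087 → Apr 10, 2088: 366 days (Feb 29, 2088 is in that span).
Apr 10, 2088 → Apr 10, 2089: 365 days.
Apr 10, 2089 → Apr 10, 2090: 365 days.
Apr 10, 2090 → Apr 10, 2091: 365 days.
Apr 10, 2091 → Apr 10, 2092: 366 days (Feb 29, 2092 is in that span).
Apr 10, 2092 → Apr 10, 2093: 365 days.
Apr 10, 2093 → Apr 10, 2094: 365 days.
Apr 10, 2094 → Apr 10, 2095: 365 days.
Apr 10, 2095 → May 10, 2095: 30 days (April has 30).
May 10, 2095 → Jun 10, 2095: 31 days (May has 31).
Jun 10, 2095 → Jul 10, 2095: 30 days (June has 30).
Jul 10, 2095 → Aug 10, 2095: 31 days (July has 31).
Aug 10, 2095 → Sep 10, 2095: 31 days (August has 31).
Sep 10, 2095 → Oct 10, 2095: 30 days (September has 30).
Oct 10, 2095 → Nov 10, 2095: 31 days (October has 31).
Nov 10, 2095 → Dec 10, 2095: 30 days (November has 30).
Dec 10, 2095 → Jan 10, 2096: 31 days (December has 31).
Jan 10, 2096 → Feb 10, 2096: 31 days (January has 31).
Feb 10, 2096 → Mar 10, 2096: 29 days (February has 29).
Mar 10, 2096 → Mar 31, 2096: 21 days.
Total: 6200 days.

6200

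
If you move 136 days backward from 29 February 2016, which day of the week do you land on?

Friday

First find the weekday of Feb 29, 2016. Doomsday rule: the anchor day for the 2000s is Tuesday. For year 16: 16÷12 = 1 r 4, and 4÷4 = 1, so 1+4+1 = 6.
Tuesday + 6 ≡ Monday — that's 2016's doomsday.
In February the doomsday date is Feb 29 (2016 is a leap year (divisible by 4)).
Feb 29 is the doomsday itself: Monday.
136 mod 7 = 3, so 136 days before a Monday is Monday − 3 = Friday.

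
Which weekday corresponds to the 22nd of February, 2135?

Tuesday

Doomsday rule: the anchor day for the 2100s is Sunday. For year 35: 35÷12 = 2 r 11, and 11÷4 = 2, so 2+11+2 = 15.
Sunday + 15 ≡ Monday — that's 2135's doomsday.
In February the doomsday date is Feb 28 (2135 is not a leap year).
Feb 22 is 6 days before Feb 28; 6 mod 7 = 6, so Monday − 6 = Tuesday.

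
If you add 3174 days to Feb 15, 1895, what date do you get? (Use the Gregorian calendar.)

October 26, 1903

+365 (one year) → Feb 15, 1896 (2809 left).
+366 (one year; includes Feb 29, 1896) → Feb 15, 1897 (2443 left).
+365 (one year) → Feb 15, 1898 (2078 left).
+365 (one year) → Feb 15, 1899 (1713 left).
+365 (one year) → Feb 15, 1900 (1348 left).
+365 (one year) → Feb 15, 1901 (983 left).
+365 (one year) → Feb 15, 1902 (618 left).
+365 (one year) → Feb 15, 1903 (253 left).
Feb has 28 days: +14 → Mar 1, 1903 (239 left).
Mar has 31 days: +31 → Apr 1, 1903 (208 left).
Apr has 30 days: +30 → May 1, 1903 (178 left).
May has 31 days: +31 → Jun 1, 1903 (147 left).
Jun has 30 days: +30 → Jul 1, 1903 (117 left).
Jul has 31 days: +31 → Aug 1, 1903 (86 left).
Aug has 31 days: +31 → Sep 1, 1903 (55 left).
Sep has 30 days: +30 → Oct 1, 1903 (25 left).
+25 → Oct 26, 1903.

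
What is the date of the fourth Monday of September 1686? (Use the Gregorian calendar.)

September 1, 1686 is a Sunday.
The first Monday is therefore September 2 (1 days later).
The fourth Monday is 2 + 3×7 = September 23.

September 23, 1686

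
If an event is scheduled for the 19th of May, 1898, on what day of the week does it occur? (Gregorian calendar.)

Doomsday rule: the anchor day for the 1800s is Friday. For year 98: 98÷12 = 8 r 2, and 2÷4 = 0, so 8+2+0 = 10.
Friday + 10 ≡ Monday — that's 1898's doomsday.
In May the doomsday date is May 9.
May 19 is 10 days after May 9; 10 mod 7 = 3, so Monday + 3 = Thursday.

Thursday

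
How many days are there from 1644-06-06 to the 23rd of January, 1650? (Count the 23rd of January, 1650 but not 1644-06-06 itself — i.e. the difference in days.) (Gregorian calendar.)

Jun 6, 1644 → Jun 6, 1645: 365 days.
Jun 6, 1645 → Jun 6, 1646: 365 days.
Jun 6, 1646 → Jun 6, 1647: 365 days.
Jun 6, 1647 → Jun 6, 1648: 366 days (Feb 29, 1648 is in that span).
Jun 6, 1648 → Jun 6, 1649: 365 days.
Jun 6, 1649 → Jul 6, 1649: 30 days (June has 30).
Jul 6, 1649 → Aug 6, 1649: 31 days (July has 31).
Aug 6, 1649 → Sep 6, 1649: 31 days (August has 31).
Sep 6, 1649 → Oct 6, 1649: 30 days (September has 30).
Oct 6, 1649 → Nov 6, 1649: 31 days (October has 31).
Nov 6, 1649 → Dec 6, 1649: 30 days (November has 30).
Dec 6, 1649 → Jan 6, 1650: 31 days (December has 31).
Jan 6, 1650 → Jan 23, 1650: 17 days.
Total: 2057 days.

2057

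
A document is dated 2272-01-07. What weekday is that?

Sunday

Doomsday rule: the anchor day for the 2200s is Friday. For year 72: 72÷12 = 6 r 0, and 0÷4 = 0, so 6+0+0 = 6.
Friday + 6 ≡ Thursday — that's 2272's doomsday.
In January the doomsday date is Jan 4 (2272 is a leap year (divisible by 4)).
Jan 7 is 3 days after Jan 4; 3 mod 7 = 3, so Thursday + 3 = Sunday.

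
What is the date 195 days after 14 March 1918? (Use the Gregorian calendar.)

Mar has 31 days: +18 → Apr 1, 1918 (177 left).
Apr has 30 days: +30 → May 1, 1918 (147 left).
May has 31 days: +31 → Jun 1, 1918 (116 left).
Jun has 30 days: +30 → Jul 1, 1918 (86 left).
Jul has 31 days: +31 → Aug 1, 1918 (55 left).
Aug has 31 days: +31 → Sep 1, 1918 (24 left).
+24 → Sep 25, 1918.

September 25, 1918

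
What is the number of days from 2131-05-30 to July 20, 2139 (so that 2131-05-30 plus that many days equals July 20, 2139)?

May 30, 2131 → May 30, 2132: 366 days (Feb 29, 2132 is in that span).
May 30, 2132 → May 30, 2133: 365 days.
May 30, 2133 → May 30, 2134: 365 days.
May 30, 2134 → May 30, 2135: 365 days.
May 30, 2135 → May 30, 2136: 366 days (Feb 29, 2136 is in that span).
May 30, 2136 → May 30, 2137: 365 days.
May 30, 2137 → May 30, 2138: 365 days.
May 30, 2138 → May 30, 2139: 365 days.
May 30, 2139 → Jun 30, 2139: 31 days (May has 31).
Jun 30, 2139 → Jul 20, 2139: 20 days.
Total: 2973 days.

2973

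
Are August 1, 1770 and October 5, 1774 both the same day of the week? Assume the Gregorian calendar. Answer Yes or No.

From Aug 1, 1770 to Oct 5, 1774 is 1526 days.
1526 mod 7 = 0, so they are the same weekday.
(Aug 1, 1770 is a Wednesday; Oct 5, 1774 is a Wednesday.)

Yes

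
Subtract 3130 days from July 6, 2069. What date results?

December 10, 2060

−365 (one year) → Jul 6, 2068 (2765 left).
−366 (one year; includes Feb 29, 2068) → Jul 6, 2067 (2399 left).
−365 (one year) → Jul 6, 2066 (2034 left).
−365 (one year) → Jul 6, 2065 (1669 left).
−365 (one year) → Jul 6, 2064 (1304 left).
−366 (one year; includes Feb 29, 2064) → Jul 6, 2063 (938 left).
−365 (one year) → Jul 6, 2062 (573 left).
−365 (one year) → Jul 6, 2061 (208 left).
−6 → Jun 30, 2061 (end of Jun, 30 days; 202 left).
−30 → May 31, 2061 (end of May, 31 days; 172 left).
−31 → Apr 30, 2061 (end of Apr, 30 days; 141 left).
−30 → Mar 31, 2061 (end of Mar, 31 days; 111 left).
−31 → Feb 28, 2061 (end of Feb, 28 days; 80 left).
−28 → Jan 31, 2061 (end of Jan, 31 days; 52 left).
−31 → Dec 31, 2060 (end of Dec, 31 days; 21 left).
−21 → Dec 10, 2060.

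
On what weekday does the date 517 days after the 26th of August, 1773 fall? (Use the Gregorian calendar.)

Wednesday

First find the weekday of Aug 26, 1773. Doomsday rule: the anchor day for the 1700s is Sunday. For year 73: 73÷12 = 6 r 1, and 1÷4 = 0, so 6+1+0 = 7.
Sunday + 7 ≡ Sunday — that's 1773's doomsday.
In August the doomsday date is Aug 8.
Aug 26 is 18 days after Aug 8; 18 mod 7 = 4, so Sunday + 4 = Thursday.
517 mod 7 = 6, so 517 days after a Thursday is Thursday + 6 = Wednesday.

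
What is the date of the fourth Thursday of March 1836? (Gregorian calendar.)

March 1, 1836 is a Tuesday.
The first Thursday is therefore March 3 (2 days later).
The fourth Thursday is 3 + 3×7 = March 24.

March 24, 1836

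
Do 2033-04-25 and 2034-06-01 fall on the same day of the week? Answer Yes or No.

No

From Apr 25, 2033 to Jun 1, 2034 is 402 days.
402 mod 7 = 3, so they are different weekdays.
(Apr 25, 2033 is a Monday; Jun 1, 2034 is a Thursday.)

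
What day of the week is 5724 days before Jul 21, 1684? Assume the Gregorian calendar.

First find the weekday of Jul 21, 1684. Doomsday rule: the anchor day for the 1600s is Tuesday. For year 84: 84÷12 = 7 r 0, and 0÷4 = 0, so 7+0+0 = 7.
Tuesday + 7 ≡ Tuesday — that's 1684's doomsday.
In July the doomsday date is Jul 11.
Jul 21 is 10 days after Jul 11; 10 mod 7 = 3, so Tuesday + 3 = Friday.
5724 mod 7 = 5, so 5724 days before a Friday is Friday − 5 = Sunday.

Sunday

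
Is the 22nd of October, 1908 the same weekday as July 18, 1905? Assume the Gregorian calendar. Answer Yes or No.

No

From Jul 18, 1905 to Oct 22, 1908 is 1192 days.
1192 mod 7 = 2, so they are different weekdays.
(Jul 18, 1905 is a Tuesday; Oct 22, 1908 is a Thursday.)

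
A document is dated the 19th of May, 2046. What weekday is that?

Saturday

January 1, 2046 is a Monday.
Jan 1, 2046 → Feb 1, 2046: 31 days (January has 31).
Feb 1, 2046 → Mar 1, 2046: 28 days (February has 28).
Mar 1, 2046 → Apr 1, 2046: 31 days (March has 31).
Apr 1, 2046 → May 1, 2046: 30 days (April has 30).
May 1, 2046 → May 19, 2046: 18 days.
Total: 138 days.
138 mod 7 = 5, so Monday + 5 = Saturday.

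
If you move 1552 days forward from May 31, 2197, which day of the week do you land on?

May 31, 2197 is a Wednesday.
1552 mod 7 = 5, so 1552 days after a Wednesday is Wednesday + 5 = Monday.

Monday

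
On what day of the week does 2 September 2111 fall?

Doomsday rule: the anchor day for the 2100s is Sunday. For year 11: 11÷12 = 0 r 11, and 11÷4 = 2, so 0+11+2 = 13.
Sunday + 13 ≡ Saturday — that's 2111's doomsday.
In September the doomsday date is Sep 5.
Sep 2 is 3 days before Sep 5; 3 mod 7 = 3, so Saturday − 3 = Wednesday.

Wednesday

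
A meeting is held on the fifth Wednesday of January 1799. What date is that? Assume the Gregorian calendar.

January 1, 1799 is a Tuesday.
The first Wednesday is therefore January 2 (1 days later).
The fifth Wednesday is 2 + 4×7 = January 30.

January 30, 1799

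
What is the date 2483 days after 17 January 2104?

November 4, 2110

+366 (one year; includes Feb 29, 2104) → Jan 17, 2105 (2117 left).
+365 (one year) → Jan 17, 2106 (1752 left).
+365 (one year) → Jan 17, 2107 (1387 left).
+365 (one year) → Jan 17, 2108 (1022 left).
+366 (one year; includes Feb 29, 2108) → Jan 17, 2109 (656 left).
+365 (one year) → Jan 17, 2110 (291 left).
Jan has 31 days: +15 → Feb 1, 2110 (276 left).
Feb has 28 days: +28 → Mar 1, 2110 (248 left).
Mar has 31 days: +31 → Apr 1, 2110 (217 left).
Apr has 30 days: +30 → May 1, 2110 (187 left).
May has 31 days: +31 → Jun 1, 2110 (156 left).
Jun has 30 days: +30 → Jul 1, 2110 (126 left).
Jul has 31 days: +31 → Aug 1, 2110 (95 left).
Aug has 31 days: +31 → Sep 1, 2110 (64 left).
Sep has 30 days: +30 → Oct 1, 2110 (34 left).
Oct has 31 days: +31 → Nov 1, 2110 (3 left).
+3 → Nov 4, 2110.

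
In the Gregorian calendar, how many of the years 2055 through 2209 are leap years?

Multiples of 4 in [2055,2209]: 39.
Of those, multiples of 100: 2 (not leap unless ÷400).
Multiples of 400: 0.
Leap years = 39 − 2 + 0 = 37.

37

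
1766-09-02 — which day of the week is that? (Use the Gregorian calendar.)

Doomsday rule: the anchor day for the 1700s is Sunday. For year 66: 66÷12 = 5 r 6, and 6÷4 = 1, so 5+6+1 = 12.
Sunday + 12 ≡ Friday — that's 1766's doomsday.
In September the doomsday date is Sep 5.
Sep 2 is 3 days before Sep 5; 3 mod 7 = 3, so Friday − 3 = Tuesday.

Tuesday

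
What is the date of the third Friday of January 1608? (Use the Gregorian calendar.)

January 1, 1608 is a Tuesday.
The first Friday is therefore January 4 (3 days later).
The third Friday is 4 + 2×7 = January 18.

January 18, 1608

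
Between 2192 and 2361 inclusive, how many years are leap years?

41

Multiples of 4 in [2192,2361]: 43.
Of those, multiples of 100: 2 (not leap unless ÷400).
Multiples of 400: 0.
Leap years = 43 − 2 + 0 = 41.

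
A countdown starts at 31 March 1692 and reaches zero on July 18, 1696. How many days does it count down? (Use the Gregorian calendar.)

1570

Mar 31, 1692 → Mar 31, 1693: 365 days.
Mar 31, 1693 → Mar 31, 1694: 365 days.
Mar 31, 1694 → Mar 31, 1695: 365 days.
Mar 31, 1695 → Mar 31, 1696: 366 days (Feb 29, 1696 is in that span).
Mar 31, 1696 → Apr 30, 1696: 30 days (March has 31).
Apr 30, 1696 → May 30, 1696: 30 days (April has 30).
May 30, 1696 → Jun 30, 1696: 31 days (May has 31).
Jun 30, 1696 → Jul 18, 1696: 18 days.
Total: 1570 days.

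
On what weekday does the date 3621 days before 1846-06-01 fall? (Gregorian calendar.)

Jun 1, 1846 is a Monday.
3621 mod 7 = 2, so 3621 days before a Monday is Monday − 2 = Saturday.

Saturday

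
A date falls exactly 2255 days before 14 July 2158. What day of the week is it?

Thursday

First find the weekday of Jul 14, 2158. Doomsday rule: the anchor day for the 2100s is Sunday. For year 58: 58÷12 = 4 r 10, and 10÷4 = 2, so 4+10+2 = 16.
Sunday + 16 ≡ Tuesday — that's 2158's doomsday.
In July the doomsday date is Jul 11.
Jul 14 is 3 days after Jul 11; 3 mod 7 = 3, so Tuesday + 3 = Friday.
2255 mod 7 = 1, so 2255 days before a Friday is Friday − 1 = Thursday.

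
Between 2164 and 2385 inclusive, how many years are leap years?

Multiples of 4 in [2164,2385]: 56.
Of those, multiples of 100: 2 (not leap unless ÷400).
Multiples of 400: 0.
Leap years = 56 − 2 + 0 = 54.

54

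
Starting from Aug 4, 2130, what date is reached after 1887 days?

October 4, 2135

+365 (one year) → Aug 4, 2131 (1522 left).
+366 (one year; includes Feb 29, 2132) → Aug 4, 2132 (1156 left).
+365 (one year) → Aug 4, 2133 (791 left).
+365 (one year) → Aug 4, 2134 (426 left).
+365 (one year) → Aug 4, 2135 (61 left).
Aug has 31 days: +28 → Sep 1, 2135 (33 left).
Sep has 30 days: +30 → Oct 1, 2135 (3 left).
+3 → Oct 4, 2135.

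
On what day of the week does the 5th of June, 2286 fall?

Doomsday rule: the anchor day for the 2200s is Friday. For year 86: 86÷12 = 7 r 2, and 2÷4 = 0, so 7+2+0 = 9.
Friday + 9 ≡ Sunday — that's 2286's doomsday.
In June the doomsday date is Jun 6.
Jun 5 is 1 day before Jun 6; 1 mod 7 = 1, so Sunday − 1 = Saturday.

Saturday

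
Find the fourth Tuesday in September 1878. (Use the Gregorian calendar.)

September 1, 1878 is a Sunday.
The first Tuesday is therefore September 3 (2 days later).
The fourth Tuesday is 3 + 3×7 = September 24.

September 24, 1878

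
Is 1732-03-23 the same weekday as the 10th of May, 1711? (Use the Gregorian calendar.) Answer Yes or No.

From May 10, 1711 to Mar 23, 1732 is 7623 days.
7623 mod 7 = 0, so they are the same weekday.
(May 10, 1711 is a Sunday; Mar 23, 1732 is a Sunday.)

Yes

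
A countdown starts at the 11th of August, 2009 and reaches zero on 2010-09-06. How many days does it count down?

391

Aug 11, 2009 → Sep 11, 2009: 31 days (August has 31).
Sep 11, 2009 → Oct 11, 2009: 30 days (September has 30).
Oct 11, 2009 → Nov 11, 2009: 31 days (October has 31).
Nov 11, 2009 → Dec 11, 2009: 30 days (November has 30).
Dec 11, 2009 → Jan 11, 2010: 31 days (December has 31).
Jan 11, 2010 → Feb 11, 2010: 31 days (January has 31).
Feb 11, 2010 → Mar 11, 2010: 28 days (February has 28).
Mar 11, 2010 → Apr 11, 2010: 31 days (March has 31).
Apr 11, 2010 → May 11, 2010: 30 days (April has 30).
May 11, 2010 → Jun 11, 2010: 31 days (May has 31).
Jun 11, 2010 → Jul 11, 2010: 30 days (June has 30).
Jul 11, 2010 → Aug 11, 2010: 31 days (July has 31).
Aug 11, 2010 → Sep 6, 2010: 26 days.
Total: 391 days.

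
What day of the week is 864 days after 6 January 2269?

Saturday

First find the weekday of Jan 6, 2269. Doomsday rule: the anchor day for the 2200s is Friday. For year 69: 69÷12 = 5 r 9, and 9÷4 = 2, so 5+9+2 = 16.
Friday + 16 ≡ Sunday — that's 2269's doomsday.
In January the doomsday date is Jan 3 (2269 is not a leap year).
Jan 6 is 3 days after Jan 3; 3 mod 7 = 3, so Sunday + 3 = Wednesday.
864 mod 7 = 3, so 864 days after a Wednesday is Wednesday + 3 = Saturday.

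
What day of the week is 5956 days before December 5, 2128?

First find the weekday of Dec 5, 2128. Doomsday rule: the anchor day for the 2100s is Sunday. For year 28: 28÷12 = 2 r 4, and 4÷4 = 1, so 2+4+1 = 7.
Sunday + 7 ≡ Sunday — that's 2128's doomsday.
In December the doomsday date is Dec 12.
Dec 5 is 7 days before Dec 12; 7 mod 7 = 0, so Sunday − 0 = Sunday.
5956 mod 7 = 6, so 5956 days before a Sunday is Sunday − 6 = Monday.

Monday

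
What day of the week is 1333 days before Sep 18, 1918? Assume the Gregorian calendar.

Sunday

First find the weekday of Sep 18, 1918. Doomsday rule: the anchor day for the 1900s is Wednesday. For year 18: 18÷12 = 1 r 6, and 6÷4 = 1, so 1+6+1 = 8.
Wednesday + 8 ≡ Thursday — that's 1918's doomsday.
In September the doomsday date is Sep 5.
Sep 18 is 13 days after Sep 5; 13 mod 7 = 6, so Thursday + 6 = Wednesday.
1333 mod 7 = 3, so 1333 days before a Wednesday is Wednesday − 3 = Sunday.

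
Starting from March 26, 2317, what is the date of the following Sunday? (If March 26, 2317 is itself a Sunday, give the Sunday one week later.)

Mar 26, 2317 is a Monday.
From Monday to the next Sunday is 6 days.
Mar 26, 2317 + 6 = Apr 1, 2317.

April 1, 2317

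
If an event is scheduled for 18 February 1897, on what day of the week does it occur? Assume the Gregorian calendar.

Doomsday rule: the anchor day for the 1800s is Friday. For year 97: 97÷12 = 8 r 1, and 1÷4 = 0, so 8+1+0 = 9.
Friday + 9 ≡ Sunday — that's 1897's doomsday.
In February the doomsday date is Feb 28 (1897 is not a leap year).
Feb 18 is 10 days before Feb 28; 10 mod 7 = 3, so Sunday − 3 = Thursday.

Thursday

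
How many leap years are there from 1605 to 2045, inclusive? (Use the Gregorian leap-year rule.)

Multiples of 4 in [1605,2045]: 110.
Of those, multiples of 100: 4 (not leap unless ÷400).
Multiples of 400: 1.
Leap years = 110 − 4 + 1 = 107.

107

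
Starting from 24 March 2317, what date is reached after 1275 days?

+365 (one year) → Mar 24, 2318 (910 left).
+365 (one year) → Mar 24, 2319 (545 left).
+366 (one year; includes Feb 29, 2320) → Mar 24, 2320 (179 left).
Mar has 31 days: +8 → Apr 1, 2320 (171 left).
Apr has 30 days: +30 → May 1, 2320 (141 left).
May has 31 days: +31 → Jun 1, 2320 (110 left).
Jun has 30 days: +30 → Jul 1, 2320 (80 left).
Jul has 31 days: +31 → Aug 1, 2320 (49 left).
Aug has 31 days: +31 → Sep 1, 2320 (18 left).
+18 → Sep 19, 2320.

September 19, 2320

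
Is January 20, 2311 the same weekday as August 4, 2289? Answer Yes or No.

No

From Aug 4, 2289 to Jan 20, 2311 is 7838 days.
7838 mod 7 = 5, so they are different weekdays.
(Aug 4, 2289 is a Sunday; Jan 20, 2311 is a Friday.)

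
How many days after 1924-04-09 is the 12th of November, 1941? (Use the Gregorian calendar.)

6426

Apr 9, 1924 → Apr 9, 1925: 365 days.
Apr 9, 1925 → Apr 9, 1926: 365 days.
Apr 9, 1926 → Apr 9, 1927: 365 days.
Apr 9, 1927 → Apr 9, 1928: 366 days (Feb 29, 1928 is in that span).
Apr 9, 1928 → Apr 9, 1929: 365 days.
Apr 9, 1929 → Apr 9, 1930: 365 days.
Apr 9, 1930 → Apr 9, 1931: 365 days.
Apr 9, 1931 → Apr 9, 1932: 366 days (Feb 29, 1932 is in that span).
Apr 9, 1932 → Apr 9, 1933: 365 days.
Apr 9, 1933 → Apr 9, 1934: 365 days.
Apr 9, 1934 → Apr 9, 1935: 365 days.
Apr 9, 1935 → Apr 9, 1936: 366 days (Feb 29, 1936 is in that span).
Apr 9, 1936 → Apr 9, 1937: 365 days.
Apr 9, 1937 → Apr 9, 1938: 365 days.
Apr 9, 1938 → Apr 9, 1939: 365 days.
Apr 9, 1939 → Apr 9, 1940: 366 days (Feb 29, 1940 is in that span).
Apr 9, 1940 → Apr 9, 1941: 365 days.
Apr 9, 1941 → May 9, 1941: 30 days (April has 30).
May 9, 1941 → Jun 9, 1941: 31 days (May has 31).
Jun 9, 1941 → Jul 9, 1941: 30 days (June has 30).
Jul 9, 1941 → Aug 9, 1941: 31 days (July has 31).
Aug 9, 1941 → Sep 9, 1941: 31 days (August has 31).
Sep 9, 1941 → Oct 9, 1941: 30 days (September has 30).
Oct 9, 1941 → Nov 9, 1941: 31 days (October has 31).
Nov 9, 1941 → Nov 12, 1941: 3 days.
Total: 6426 days.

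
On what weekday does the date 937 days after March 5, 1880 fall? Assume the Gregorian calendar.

Mar 5, 1880 is a Friday.
937 mod 7 = 6, so 937 days after a Friday is Friday + 6 = Thursday.

Thursday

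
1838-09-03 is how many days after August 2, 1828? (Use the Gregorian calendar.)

Aug 2, 1828 → Aug 2, 1829: 365 days.
Aug 2, 1829 → Aug 2, 1830: 365 days.
Aug 2, 1830 → Aug 2, 1831: 365 days.
Aug 2, 1831 → Aug 2, 1832: 366 days (Feb 29, 1832 is in that span).
Aug 2, 1832 → Aug 2, 1833: 365 days.
Aug 2, 1833 → Aug 2, 1834: 365 days.
Aug 2, 1834 → Aug 2, 1835: 365 days.
Aug 2, 1835 → Aug 2, 1836: 366 days (Feb 29, 1836 is in that span).
Aug 2, 1836 → Aug 2, 1837: 365 days.
Aug 2, 1837 → Sep 2, 1837: 31 days (August has 31).
Sep 2, 1837 → Oct 2, 1837: 30 days (September has 30).
Oct 2, 1837 → Nov 2, 1837: 31 days (October has 31).
Nov 2, 1837 → Dec 2, 1837: 30 days (November has 30).
Dec 2, 1837 → Jan 2, 1838: 31 days (December has 31).
Jan 2, 1838 → Feb 2, 1838: 31 days (January has 31).
Feb 2, 1838 → Mar 2, 1838: 28 days (February has 28).
Mar 2, 1838 → Apr 2, 1838: 31 days (March has 31).
Apr 2, 1838 → May 2, 1838: 30 days (April has 30).
May 2, 1838 → Jun 2, 1838: 31 days (May has 31).
Jun 2, 1838 → Jul 2, 1838: 30 days (June has 30).
Jul 2, 1838 → Aug 2, 1838: 31 days (July has 31).
Aug 2, 1838 → Sep 2, 1838: 31 days (August has 31).
Sep 2, 1838 → Sep 3, 1838: 1 days.
Total: 3684 days.

3684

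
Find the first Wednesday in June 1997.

June 1, 1997 is a Sunday.
The first Wednesday is therefore June 4 (3 days later).

June 4, 1997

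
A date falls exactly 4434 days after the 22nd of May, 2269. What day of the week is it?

First find the weekday of May 22, 2269. Doomsday rule: the anchor day for the 2200s is Friday. For year 69: 69÷12 = 5 r 9, and 9÷4 = 2, so 5+9+2 = 16.
Friday + 16 ≡ Sunday — that's 2269's doomsday.
In May the doomsday date is May 9.
May 22 is 13 days after May 9; 13 mod 7 = 6, so Sunday + 6 = Saturday.
4434 mod 7 = 3, so 4434 days after a Saturday is Saturday + 3 = Tuesday.

Tuesday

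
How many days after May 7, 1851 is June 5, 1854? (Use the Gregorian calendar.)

May 7, 1851 → May 7, 1852: 366 days (Feb 29, 1852 is in that span).
May 7, 1852 → May 7, 1853: 365 days.
May 7, 1853 → Jun 7, 1853: 31 days (May has 31).
Jun 7, 1853 → Jul 7, 1853: 30 days (June has 30).
Jul 7, 1853 → Aug 7, 1853: 31 days (July has 31).
Aug 7, 1853 → Sep 7, 1853: 31 days (August has 31).
Sep 7, 1853 → Oct 7, 1853: 30 days (September has 30).
Oct 7, 1853 → Nov 7, 1853: 31 days (October has 31).
Nov 7, 1853 → Dec 7, 1853: 30 days (November has 30).
Dec 7, 1853 → Jan 7, 1854: 31 days (December has 31).
Jan 7, 1854 → Feb 7, 1854: 31 days (January has 31).
Feb 7, 1854 → Mar 7, 1854: 28 days (February has 28).
Mar 7, 1854 → Apr 7, 1854: 31 days (March has 31).
Apr 7, 1854 → May 7, 1854: 30 days (April has 30).
May 7, 1854 → Jun 5, 1854: 29 days.
Total: 1125 days.

1125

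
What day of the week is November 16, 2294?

Friday

Doomsday rule: the anchor day for the 2200s is Friday. For year 94: 94÷12 = 7 r 10, and 10÷4 = 2, so 7+10+2 = 19.
Friday + 19 ≡ Wednesday — that's 2294's doomsday.
In November the doomsday date is Nov 7.
Nov 16 is 9 days after Nov 7; 9 mod 7 = 2, so Wednesday + 2 = Friday.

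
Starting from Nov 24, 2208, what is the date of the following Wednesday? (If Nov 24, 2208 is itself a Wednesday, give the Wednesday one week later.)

Nov 24, 2208 is a Thursday.
From Thursday to the next Wednesday is 6 days.
Nov 24, 2208 + 6 = Nov 30, 2208.

November 30, 2208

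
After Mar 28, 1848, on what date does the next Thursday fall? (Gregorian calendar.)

Mar 28, 1848 is a Tuesday.
From Tuesday to the next Thursday is 2 days.
Mar 28, 1848 + 2 = Mar 30, 1848.

March 30, 1848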